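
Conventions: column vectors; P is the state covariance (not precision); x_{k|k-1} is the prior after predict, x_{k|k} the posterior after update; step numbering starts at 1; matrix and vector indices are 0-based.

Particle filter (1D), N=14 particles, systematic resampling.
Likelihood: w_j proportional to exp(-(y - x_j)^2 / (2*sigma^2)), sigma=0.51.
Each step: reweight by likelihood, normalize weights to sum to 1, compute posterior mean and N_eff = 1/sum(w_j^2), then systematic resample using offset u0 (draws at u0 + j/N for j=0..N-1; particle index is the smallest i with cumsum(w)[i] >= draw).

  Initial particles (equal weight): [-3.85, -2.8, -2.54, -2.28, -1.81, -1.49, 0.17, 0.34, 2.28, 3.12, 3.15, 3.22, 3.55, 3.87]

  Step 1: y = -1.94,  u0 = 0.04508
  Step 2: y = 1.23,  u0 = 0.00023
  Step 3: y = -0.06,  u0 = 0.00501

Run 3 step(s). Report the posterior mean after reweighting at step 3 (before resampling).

step 1: w=[0.0003, 0.0757, 0.1569, 0.2511, 0.3035, 0.2124, 0.0001, 0.0000, 0.0000, 0.0000, 0.0000, 0.0000, 0.0000, 0.0000]  mean=-2.0499  Neff=4.3355  idx=[1, 2, 2, 3, 3, 3, 3, 4, 4, 4, 4, 5, 5, 5]
step 2: w=[0.0000, 0.0000, 0.0000, 0.0000, 0.0000, 0.0000, 0.0000, 0.0093, 0.0093, 0.0093, 0.0093, 0.3209, 0.3209, 0.3209]  mean=-1.5020  Neff=3.2329  idx=[7, 11, 11, 11, 11, 11, 12, 12, 12, 12, 13, 13, 13, 13]
step 3: w=[0.0108, 0.0761, 0.0761, 0.0761, 0.0761, 0.0761, 0.0761, 0.0761, 0.0761, 0.0761, 0.0761, 0.0761, 0.0761, 0.0761]  mean=-1.4934  Neff=13.2639  idx=[0, 1, 2, 3, 4, 5, 6, 7, 8, 9, 10, 11, 12, 13]

post_mean = -1.4934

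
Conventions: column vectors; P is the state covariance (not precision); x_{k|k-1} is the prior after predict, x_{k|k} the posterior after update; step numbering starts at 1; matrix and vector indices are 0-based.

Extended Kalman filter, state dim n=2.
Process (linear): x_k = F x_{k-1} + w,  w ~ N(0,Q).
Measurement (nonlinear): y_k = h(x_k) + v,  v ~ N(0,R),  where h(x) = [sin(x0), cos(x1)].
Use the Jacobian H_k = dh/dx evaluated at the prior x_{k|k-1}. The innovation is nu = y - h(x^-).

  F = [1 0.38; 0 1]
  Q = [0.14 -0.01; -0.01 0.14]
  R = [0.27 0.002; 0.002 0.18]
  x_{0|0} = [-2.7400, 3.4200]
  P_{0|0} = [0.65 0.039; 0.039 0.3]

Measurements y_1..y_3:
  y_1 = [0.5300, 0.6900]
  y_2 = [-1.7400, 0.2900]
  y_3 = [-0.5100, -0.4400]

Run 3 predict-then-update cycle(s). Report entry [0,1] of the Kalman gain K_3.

K[0,1] = 0.0545

step 1: x^-=[-1.4404, 3.4200]  P^-=[0.8630 0.1430; 0.1430 0.4400]  H_jac=[0.1300 0.0000; 0.0000 0.2748]  S=[0.2846 0.0071; 0.0071 0.2132]  K=[0.3900 0.1713; 0.0512 0.5654]  nu=[1.5215, 1.6515]  x^+=[-0.5641, 4.4316]  P^+=[0.8125 0.1150; 0.1150 0.3707]
step 2: x^-=[1.1199, 4.4316]  P^-=[1.0934 0.2459; 0.2459 0.5107]  H_jac=[0.4358 0.0000; 0.0000 0.9609]  S=[0.4776 0.1050; 0.1050 0.6515]  K=[0.9516 0.2094; 0.0610 0.7434]  nu=[-2.6401, 0.5671]  x^+=[-1.2736, 4.6922]  P^+=[0.5906 0.0412; 0.0412 0.1394]
step 3: x^-=[0.5095, 4.6922]  P^-=[0.7820 0.0842; 0.0842 0.2794]  H_jac=[0.8730 0.0000; 0.0000 0.9998]  S=[0.8660 0.0755; 0.0755 0.4593]  K=[0.7836 0.0545; 0.0323 0.6029]  nu=[-0.9977, -0.4198]  x^+=[-0.2952, 4.4069]  P^+=[0.2425 0.0114; 0.0114 0.1086]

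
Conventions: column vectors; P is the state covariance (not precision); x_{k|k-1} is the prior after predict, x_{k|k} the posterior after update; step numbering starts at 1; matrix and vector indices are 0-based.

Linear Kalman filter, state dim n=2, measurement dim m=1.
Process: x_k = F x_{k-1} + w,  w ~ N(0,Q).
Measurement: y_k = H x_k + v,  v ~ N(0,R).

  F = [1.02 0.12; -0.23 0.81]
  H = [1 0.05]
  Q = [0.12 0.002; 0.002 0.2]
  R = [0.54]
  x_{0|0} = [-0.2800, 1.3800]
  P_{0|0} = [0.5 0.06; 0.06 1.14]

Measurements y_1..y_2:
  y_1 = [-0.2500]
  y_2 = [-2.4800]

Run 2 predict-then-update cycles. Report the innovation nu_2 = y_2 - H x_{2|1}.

innov = [-2.4410]

step 1: x^-=[-0.1200, 1.1822]  P^-=[0.6713 0.0434; 0.0434 0.9520]  S=[1.2180]  K=[0.5529; 0.0747]  nu=[-0.1891]  x^+=[-0.2246, 1.1681]  P^+=[0.2989 -0.0069; -0.0069 0.9452]
step 2: x^-=[-0.0889, 0.9978]  P^-=[0.4429 0.0182; 0.0182 0.8386]  S=[0.9868]  K=[0.4498; 0.0610]  nu=[-2.4410]  x^+=[-1.1867, 0.8490]  P^+=[0.2433 -0.0088; -0.0088 0.8349]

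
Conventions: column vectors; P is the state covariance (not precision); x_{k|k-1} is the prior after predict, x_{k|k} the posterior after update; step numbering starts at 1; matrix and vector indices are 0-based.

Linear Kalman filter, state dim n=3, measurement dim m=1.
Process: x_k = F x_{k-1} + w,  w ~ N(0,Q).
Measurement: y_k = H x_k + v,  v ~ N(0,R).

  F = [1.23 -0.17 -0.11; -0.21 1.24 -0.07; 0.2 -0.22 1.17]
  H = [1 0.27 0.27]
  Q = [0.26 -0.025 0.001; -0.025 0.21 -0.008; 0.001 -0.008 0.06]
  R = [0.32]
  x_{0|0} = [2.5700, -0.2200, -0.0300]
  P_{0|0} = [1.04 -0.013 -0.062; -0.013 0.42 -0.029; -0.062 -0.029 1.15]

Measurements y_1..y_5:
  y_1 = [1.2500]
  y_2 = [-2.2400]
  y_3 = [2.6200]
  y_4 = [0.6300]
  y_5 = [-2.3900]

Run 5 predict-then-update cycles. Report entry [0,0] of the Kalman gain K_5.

step 1: x^-=[3.2018, -0.8104, 0.5273]  P^-=[1.8806 -0.3861 0.0457; -0.3861 0.9173 -0.2907; 0.0457 -0.2907 1.6832]  S=[2.1640]  K=[0.8266; -0.1002; 0.1949]  nu=[-1.8754]  x^+=[1.6517, -0.6224, 0.1619]  P^+=[0.4021 -0.2068 -0.3029; -0.2068 0.8955 -0.2484; -0.3029 -0.2484 1.6010]
step 2: x^-=[2.1196, -1.1300, 0.6566]  P^-=[1.0727 -0.5781 -0.3954; -0.5781 1.7545 -0.7467; -0.3954 -0.7467 2.3154]  S=[1.0549]  K=[0.7678; -0.2901; 0.0267]  nu=[-4.2318]  x^+=[-1.1295, 0.0976, 0.5438]  P^+=[0.4509 -0.3432 -0.4170; -0.3432 1.6657 -0.7386; -0.4170 -0.7386 2.3147]
step 3: x^-=[-1.4656, 0.3202, 0.3889]  P^-=[1.2471 -0.8922 -0.4811; -0.8922 3.0971 -1.7465; -0.4811 -1.7465 3.5425]  S=[1.0549]  K=[0.8307; -0.5001; 0.0036]  nu=[3.8942]  x^+=[1.7692, -1.6272, 0.4031]  P^+=[0.5192 -0.4540 -0.4843; -0.4540 2.8333 -1.7445; -0.4843 -1.7445 3.5425]
step 4: x^-=[2.4084, -2.4174, 1.1834]  P^-=[1.4258 -1.1900 -0.4645; -1.1900 5.1318 -3.6585; -0.4645 -3.6585 5.7786]  S=[1.1144]  K=[0.8786; -0.7109; 0.0969]  nu=[-1.4453]  x^+=[1.1386, -1.3900, 1.0434]  P^+=[0.5655 -0.4939 -0.5593; -0.4939 4.5686 -3.5817; -0.5593 -3.5817 5.7681]
step 5: x^-=[1.5220, -2.0358, 1.7543]  P^-=[1.5414 -1.3795 -0.4478; -1.3795 8.1504 -7.0021; -0.4478 -7.0021 9.8253]  S=[1.1642]  K=[0.9002; -0.9187; 0.2701]  nu=[-3.8360]  x^+=[-1.9313, 1.4883, 0.7181]  P^+=[0.5979 -0.4168 -0.7309; -0.4168 7.1679 -6.7132; -0.7309 -6.7132 9.7404]

K[0,0] = 0.9002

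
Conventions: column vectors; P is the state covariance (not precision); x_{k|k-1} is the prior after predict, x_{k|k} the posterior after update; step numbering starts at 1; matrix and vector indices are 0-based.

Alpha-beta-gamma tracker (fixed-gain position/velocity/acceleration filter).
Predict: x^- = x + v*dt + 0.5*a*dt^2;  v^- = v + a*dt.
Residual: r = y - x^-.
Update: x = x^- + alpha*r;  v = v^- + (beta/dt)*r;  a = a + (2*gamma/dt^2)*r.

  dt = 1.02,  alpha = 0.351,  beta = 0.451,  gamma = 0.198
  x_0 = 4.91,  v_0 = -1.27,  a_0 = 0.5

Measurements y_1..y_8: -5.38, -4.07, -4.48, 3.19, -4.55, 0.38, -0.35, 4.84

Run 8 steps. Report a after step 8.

a_post = -10.2789

step 1: x_pred=3.8747  r=-9.2547  x^+=0.6263  v^+=-4.8520  a^+=-3.0226
step 2: x_pred=-5.8951  r=1.8251  x^+=-5.2545  v^+=-7.1280  a^+=-2.3279
step 3: x_pred=-13.7361  r=9.2561  x^+=-10.4872  v^+=-5.4099  a^+=1.1952
step 4: x_pred=-15.3835  r=18.5735  x^+=-8.8642  v^+=4.0216  a^+=8.2647
step 5: x_pred=-0.4628  r=-4.0872  x^+=-1.8974  v^+=10.6445  a^+=6.7090
step 6: x_pred=12.4499  r=-12.0699  x^+=8.2134  v^+=12.1508  a^+=2.1149
step 7: x_pred=21.7074  r=-22.0574  x^+=13.9653  v^+=4.5552  a^+=-6.2806
step 8: x_pred=15.3444  r=-10.5044  x^+=11.6574  v^+=-6.4956  a^+=-10.2789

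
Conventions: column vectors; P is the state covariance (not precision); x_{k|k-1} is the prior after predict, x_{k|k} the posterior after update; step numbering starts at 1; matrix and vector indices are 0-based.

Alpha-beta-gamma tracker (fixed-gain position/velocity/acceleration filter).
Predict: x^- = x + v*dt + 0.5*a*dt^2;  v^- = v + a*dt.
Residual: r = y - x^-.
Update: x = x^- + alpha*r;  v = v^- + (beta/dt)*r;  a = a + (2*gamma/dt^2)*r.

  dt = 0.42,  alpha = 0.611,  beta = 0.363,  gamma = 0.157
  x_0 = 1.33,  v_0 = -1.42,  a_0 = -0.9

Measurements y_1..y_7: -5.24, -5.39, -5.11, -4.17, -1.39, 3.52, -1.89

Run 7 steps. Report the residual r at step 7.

step 1: x_pred=0.6542  r=-5.8942  x^+=-2.9471  v^+=-6.8923  a^+=-11.3920
step 2: x_pred=-6.8467  r=1.4567  x^+=-5.9566  v^+=-10.4179  a^+=-8.7990
step 3: x_pred=-11.1083  r=5.9983  x^+=-7.4433  v^+=-8.9293  a^+=1.8781
step 4: x_pred=-11.0280  r=6.8580  x^+=-6.8378  v^+=-2.2132  a^+=14.0857
step 5: x_pred=-6.5250  r=5.1350  x^+=-3.3875  v^+=8.1408  a^+=23.2261
step 6: x_pred=2.0802  r=1.4398  x^+=2.9599  v^+=19.1402  a^+=25.7891
step 7: x_pred=13.2734  r=-15.1634  x^+=4.0086  v^+=16.8661  a^+=-1.2025

resid = -15.1634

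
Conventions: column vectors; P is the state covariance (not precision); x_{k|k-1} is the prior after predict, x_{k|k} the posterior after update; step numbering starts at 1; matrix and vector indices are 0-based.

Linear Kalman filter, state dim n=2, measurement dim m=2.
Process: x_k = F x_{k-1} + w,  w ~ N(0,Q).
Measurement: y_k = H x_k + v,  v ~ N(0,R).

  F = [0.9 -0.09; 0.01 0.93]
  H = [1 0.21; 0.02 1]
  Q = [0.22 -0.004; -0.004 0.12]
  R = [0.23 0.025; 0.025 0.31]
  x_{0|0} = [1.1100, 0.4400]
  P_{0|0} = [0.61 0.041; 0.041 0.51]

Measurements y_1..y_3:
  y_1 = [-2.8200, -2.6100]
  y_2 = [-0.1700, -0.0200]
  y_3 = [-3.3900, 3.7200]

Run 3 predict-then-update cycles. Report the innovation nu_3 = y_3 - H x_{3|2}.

step 1: x^-=[0.9594, 0.4203]  P^-=[0.7116 -0.0069; -0.0069 0.5619]  S=[0.9635 0.1503; 0.1503 0.8719]  K=[0.7561 -0.1219; 0.0152 0.6417]  nu=[-3.8677, -3.0495]  x^+=[-1.5931, -1.5953]  P^+=[0.1756 -0.0224; -0.0224 0.1997]
step 2: x^-=[-1.2902, -1.4996]  P^-=[0.3674 -0.0379; -0.0379 0.2924]  S=[0.5944 0.0557; 0.0557 0.6010]  K=[0.6149 -0.1078; -0.0060 0.4858]  nu=[1.4351, 1.5054]  x^+=[-0.5700, -0.7769]  P^+=[0.1431 -0.0209; -0.0209 0.1509]
step 3: x^-=[-0.4431, -0.7282]  P^-=[0.3405 -0.0328; -0.0328 0.2501]  S=[0.5678 0.0514; 0.0514 0.5589]  K=[0.5968 -0.1014; -0.0057 0.4468]  nu=[-2.7940, 4.4570]  x^+=[-2.5624, 1.2793]  P^+=[0.1388 -0.0193; -0.0193 0.1388]

innov = [-2.7940, 4.4570]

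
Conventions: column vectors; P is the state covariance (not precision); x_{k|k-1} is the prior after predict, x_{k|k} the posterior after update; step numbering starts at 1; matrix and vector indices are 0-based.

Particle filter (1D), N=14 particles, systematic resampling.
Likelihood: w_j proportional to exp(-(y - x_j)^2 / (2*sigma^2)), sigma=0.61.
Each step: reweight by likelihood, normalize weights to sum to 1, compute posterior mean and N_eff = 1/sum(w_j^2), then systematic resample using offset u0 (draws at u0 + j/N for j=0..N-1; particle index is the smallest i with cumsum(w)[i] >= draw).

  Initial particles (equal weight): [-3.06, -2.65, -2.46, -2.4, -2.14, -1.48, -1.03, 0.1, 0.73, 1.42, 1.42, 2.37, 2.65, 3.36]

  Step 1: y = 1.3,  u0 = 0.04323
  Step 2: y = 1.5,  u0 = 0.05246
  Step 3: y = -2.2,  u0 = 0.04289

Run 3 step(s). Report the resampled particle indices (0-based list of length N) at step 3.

resampled_idx = [0, 0, 0, 0, 0, 0, 0, 1, 1, 1, 1, 1, 1, 1]

step 1: w=[0.0000, 0.0000, 0.0000, 0.0000, 0.0000, 0.0000, 0.0002, 0.0472, 0.2114, 0.3208, 0.3208, 0.0702, 0.0283, 0.0011]  mean=1.3148  Neff=3.8691  idx=[7, 8, 8, 8, 9, 9, 9, 9, 10, 10, 10, 10, 10, 12]
step 2: w=[0.0068, 0.0429, 0.0429, 0.0429, 0.0943, 0.0943, 0.0943, 0.0943, 0.0943, 0.0943, 0.0943, 0.0943, 0.0943, 0.0161]  mean=1.3420  Neff=11.6537  idx=[2, 3, 4, 5, 6, 6, 7, 8, 9, 9, 10, 11, 12, 12]
step 3: w=[0.4932, 0.4932, 0.0011, 0.0011, 0.0011, 0.0011, 0.0011, 0.0011, 0.0011, 0.0011, 0.0011, 0.0011, 0.0011, 0.0011]  mean=0.7394  Neff=2.0556  idx=[0, 0, 0, 0, 0, 0, 0, 1, 1, 1, 1, 1, 1, 1]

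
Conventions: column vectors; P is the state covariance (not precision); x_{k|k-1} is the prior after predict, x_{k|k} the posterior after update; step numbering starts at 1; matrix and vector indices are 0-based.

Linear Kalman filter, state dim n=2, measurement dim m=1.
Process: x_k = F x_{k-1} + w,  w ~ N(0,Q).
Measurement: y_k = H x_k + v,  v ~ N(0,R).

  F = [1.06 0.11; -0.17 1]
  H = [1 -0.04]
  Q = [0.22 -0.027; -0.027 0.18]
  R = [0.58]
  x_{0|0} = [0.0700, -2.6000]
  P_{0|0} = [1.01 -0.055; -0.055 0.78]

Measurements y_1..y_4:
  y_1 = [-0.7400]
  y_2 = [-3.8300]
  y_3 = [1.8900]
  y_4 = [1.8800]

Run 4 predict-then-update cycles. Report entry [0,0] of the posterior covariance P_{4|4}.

step 1: x^-=[-0.2118, -2.6119]  P^-=[1.3514 -0.1805; -0.1805 1.0079]  S=[1.9475]  K=[0.6976; -0.1134]  nu=[-0.6327]  x^+=[-0.6532, -2.5402]  P^+=[0.4036 -0.0264; -0.0264 0.9829]
step 2: x^-=[-0.9718, -2.4291]  P^-=[0.6792 -0.0191; -0.0191 1.1835]  S=[1.2626]  K=[0.5385; -0.0527]  nu=[-2.9554]  x^+=[-2.5633, -2.2735]  P^+=[0.3130 0.0167; 0.0167 1.1800]
step 3: x^-=[-2.9672, -1.8377]  P^-=[0.5899 0.0637; 0.0637 1.3634]  S=[1.1669]  K=[0.5033; 0.0079]  nu=[4.7837]  x^+=[-0.5596, -1.8000]  P^+=[0.2943 0.0591; 0.0591 1.3633]
step 4: x^-=[-0.7912, -1.7049]  P^-=[0.5809 0.1315; 0.1315 1.5317]  S=[1.1529]  K=[0.4993; 0.0609]  nu=[2.6030]  x^+=[0.5086, -1.5463]  P^+=[0.2935 0.0964; 0.0964 1.5274]

P_post[0,0] = 0.2935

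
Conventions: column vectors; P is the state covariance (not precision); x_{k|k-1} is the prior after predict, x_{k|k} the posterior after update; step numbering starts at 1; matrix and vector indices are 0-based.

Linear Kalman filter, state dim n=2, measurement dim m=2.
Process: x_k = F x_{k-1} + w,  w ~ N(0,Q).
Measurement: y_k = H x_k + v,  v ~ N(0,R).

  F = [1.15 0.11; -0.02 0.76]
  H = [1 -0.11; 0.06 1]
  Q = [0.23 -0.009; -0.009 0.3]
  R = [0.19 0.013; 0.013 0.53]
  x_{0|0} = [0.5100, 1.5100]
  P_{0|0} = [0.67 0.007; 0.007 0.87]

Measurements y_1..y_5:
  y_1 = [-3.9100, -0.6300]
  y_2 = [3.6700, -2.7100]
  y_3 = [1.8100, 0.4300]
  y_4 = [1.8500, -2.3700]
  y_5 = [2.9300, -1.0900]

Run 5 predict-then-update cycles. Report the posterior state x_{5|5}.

step 1: x^-=[0.7526, 1.1374]  P^-=[1.1284 0.0544; 0.0544 0.8026]  S=[1.3161 0.0465; 0.0465 1.3432]  K=[0.8506 0.0615; -0.0470 0.6016]  nu=[-4.5375, -1.8126]  x^+=[-3.2186, 0.2601]  P^+=[0.1661 0.0337; 0.0337 0.3162]
step 2: x^-=[-3.6728, 0.2621]  P^-=[0.4620 0.0430; 0.0430 0.4817]  S=[0.6484 0.0304; 0.0304 1.0185]  K=[0.7030 0.0484; -0.0378 0.4766]  nu=[7.3716, -2.7517]  x^+=[1.3763, -1.3280]  P^+=[0.1371 0.0266; 0.0266 0.2505]
step 3: x^-=[1.4367, -1.0368]  P^-=[0.4211 0.0320; 0.0320 0.4439]  S=[0.6094 0.0212; 0.0212 0.9793]  K=[0.6837 0.0436; -0.0436 0.4562]  nu=[0.2593, 1.3806]  x^+=[1.6742, -0.4182]  P^+=[0.1331 0.0240; 0.0240 0.2398]
step 4: x^-=[1.8793, -0.3513]  P^-=[0.4150 0.0289; 0.0289 0.4378]  S=[0.6040 0.0185; 0.0185 0.9728]  K=[0.6806 0.0424; -0.0457 0.4527]  nu=[-0.0680, -2.1314]  x^+=[1.7427, -1.3132]  P^+=[0.1324 0.0234; 0.0234 0.2379]
step 5: x^-=[1.8596, -1.0329]  P^-=[0.4139 0.0282; 0.0282 0.4368]  S=[0.6030 0.0178; 0.0178 0.9717]  K=[0.6801 0.0421; -0.0462 0.4521]  nu=[0.9568, -0.1687]  x^+=[2.5032, -1.1534]  P^+=[0.1323 0.0232; 0.0232 0.2376]

x_post = [2.5032, -1.1534]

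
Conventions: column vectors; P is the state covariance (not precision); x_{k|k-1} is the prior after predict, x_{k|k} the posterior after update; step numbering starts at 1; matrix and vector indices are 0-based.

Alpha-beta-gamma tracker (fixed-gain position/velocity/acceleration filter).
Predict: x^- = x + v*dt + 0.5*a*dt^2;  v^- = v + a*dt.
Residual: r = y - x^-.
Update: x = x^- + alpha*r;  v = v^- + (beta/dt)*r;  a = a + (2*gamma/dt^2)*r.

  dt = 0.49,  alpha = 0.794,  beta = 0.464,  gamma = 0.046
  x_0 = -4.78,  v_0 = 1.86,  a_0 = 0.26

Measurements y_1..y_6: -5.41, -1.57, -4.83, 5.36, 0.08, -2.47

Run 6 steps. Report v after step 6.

v_post = -2.6667

step 1: x_pred=-3.8374  r=-1.5726  x^+=-5.0860  v^+=0.4982  a^+=-0.3426
step 2: x_pred=-4.8830  r=3.3130  x^+=-2.2525  v^+=3.4676  a^+=0.9269
step 3: x_pred=-0.4421  r=-4.3879  x^+=-3.9261  v^+=-0.2333  a^+=-0.7544
step 4: x_pred=-4.1310  r=9.4910  x^+=3.4049  v^+=8.3844  a^+=2.8822
step 5: x_pred=7.8592  r=-7.7792  x^+=1.6825  v^+=2.4302  a^+=-0.0985
step 6: x_pred=2.8615  r=-5.3315  x^+=-1.3717  v^+=-2.6667  a^+=-2.1414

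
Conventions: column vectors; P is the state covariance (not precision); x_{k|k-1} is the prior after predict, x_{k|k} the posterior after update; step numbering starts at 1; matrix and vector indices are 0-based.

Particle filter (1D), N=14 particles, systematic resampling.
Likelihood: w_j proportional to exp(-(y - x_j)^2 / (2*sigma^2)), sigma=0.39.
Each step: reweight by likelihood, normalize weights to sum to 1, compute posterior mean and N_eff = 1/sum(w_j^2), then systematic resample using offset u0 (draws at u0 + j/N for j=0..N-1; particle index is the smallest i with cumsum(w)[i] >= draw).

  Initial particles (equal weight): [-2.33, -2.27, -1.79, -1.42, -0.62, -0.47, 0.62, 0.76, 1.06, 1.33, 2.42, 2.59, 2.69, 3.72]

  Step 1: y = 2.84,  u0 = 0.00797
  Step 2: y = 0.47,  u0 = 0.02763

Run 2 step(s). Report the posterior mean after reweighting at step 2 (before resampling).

step 1: w=[0.0000, 0.0000, 0.0000, 0.0000, 0.0000, 0.0000, 0.0000, 0.0000, 0.0000, 0.0002, 0.2351, 0.3419, 0.3899, 0.0329]  mean=2.6259  Neff=3.0748  idx=[10, 10, 10, 10, 11, 11, 11, 11, 12, 12, 12, 12, 12, 12]
step 2: w=[0.2193, 0.2193, 0.2193, 0.2193, 0.0226, 0.0226, 0.0226, 0.0226, 0.0054, 0.0054, 0.0054, 0.0054, 0.0054, 0.0054]  mean=2.4441  Neff=5.1384  idx=[0, 0, 0, 1, 1, 1, 2, 2, 2, 3, 3, 3, 4, 7]

post_mean = 2.4441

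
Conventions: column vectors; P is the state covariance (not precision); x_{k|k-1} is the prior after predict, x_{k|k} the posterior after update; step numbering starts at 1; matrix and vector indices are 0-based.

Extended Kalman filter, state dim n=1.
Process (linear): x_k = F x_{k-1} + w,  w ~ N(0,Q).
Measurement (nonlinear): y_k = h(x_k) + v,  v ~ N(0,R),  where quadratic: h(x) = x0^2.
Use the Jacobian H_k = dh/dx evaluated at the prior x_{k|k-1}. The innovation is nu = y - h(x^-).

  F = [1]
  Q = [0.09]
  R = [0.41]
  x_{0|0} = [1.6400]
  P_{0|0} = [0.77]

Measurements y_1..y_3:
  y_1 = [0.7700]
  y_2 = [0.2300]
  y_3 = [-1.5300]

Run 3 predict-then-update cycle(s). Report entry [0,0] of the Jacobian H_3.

H_jac[0,0] = 1.6480

step 1: x^-=[1.6400]  P^-=[0.8600]  H_jac=[3.2800]  S=[9.6622]  K=[0.2919]  nu=[-1.9196]  x^+=[1.0796]  P^+=[0.0365]
step 2: x^-=[1.0796]  P^-=[0.1265]  H_jac=[2.1592]  S=[0.9997]  K=[0.2732]  nu=[-0.9355]  x^+=[0.8240]  P^+=[0.0519]
step 3: x^-=[0.8240]  P^-=[0.1419]  H_jac=[1.6480]  S=[0.7953]  K=[0.2940]  nu=[-2.2090]  x^+=[0.1746]  P^+=[0.0731]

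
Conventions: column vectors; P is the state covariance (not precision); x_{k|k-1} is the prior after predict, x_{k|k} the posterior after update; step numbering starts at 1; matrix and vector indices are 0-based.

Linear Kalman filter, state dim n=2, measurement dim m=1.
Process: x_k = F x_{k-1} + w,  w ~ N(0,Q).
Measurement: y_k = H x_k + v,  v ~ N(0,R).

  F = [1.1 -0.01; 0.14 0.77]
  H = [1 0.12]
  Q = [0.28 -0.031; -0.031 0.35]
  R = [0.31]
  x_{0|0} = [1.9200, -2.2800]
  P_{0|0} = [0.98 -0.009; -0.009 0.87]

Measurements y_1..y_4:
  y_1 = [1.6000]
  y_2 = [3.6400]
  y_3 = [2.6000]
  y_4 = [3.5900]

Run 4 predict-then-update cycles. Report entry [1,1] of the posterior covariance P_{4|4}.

step 1: x^-=[2.1348, -1.4868]  P^-=[1.4661 0.1056; 0.1056 0.8831]  S=[1.8141]  K=[0.8151; 0.1166]  nu=[-0.3564]  x^+=[1.8443, -1.5284]  P^+=[0.2607 -0.0669; -0.0669 0.8584]
step 2: x^-=[2.0440, -0.9186]  P^-=[0.5970 -0.0540; -0.0540 0.8496]  S=[0.9063]  K=[0.6516; 0.0529]  nu=[1.7062]  x^+=[3.1558, -0.8283]  P^+=[0.2122 -0.0852; -0.0852 0.8471]
step 3: x^-=[3.4796, -0.1960]  P^-=[0.5388 -0.0769; -0.0769 0.8380]  S=[0.8424]  K=[0.6286; 0.0281]  nu=[-0.8561]  x^+=[2.9415, -0.2200]  P^+=[0.2059 -0.0918; -0.0918 0.8374]
step 4: x^-=[3.2378, 0.2424]  P^-=[0.5312 -0.0834; -0.0834 0.8307]  S=[0.8332]  K=[0.6256; 0.0196]  nu=[0.3231]  x^+=[3.4399, 0.2487]  P^+=[0.2052 -0.0936; -0.0936 0.8304]

P_post[1,1] = 0.8304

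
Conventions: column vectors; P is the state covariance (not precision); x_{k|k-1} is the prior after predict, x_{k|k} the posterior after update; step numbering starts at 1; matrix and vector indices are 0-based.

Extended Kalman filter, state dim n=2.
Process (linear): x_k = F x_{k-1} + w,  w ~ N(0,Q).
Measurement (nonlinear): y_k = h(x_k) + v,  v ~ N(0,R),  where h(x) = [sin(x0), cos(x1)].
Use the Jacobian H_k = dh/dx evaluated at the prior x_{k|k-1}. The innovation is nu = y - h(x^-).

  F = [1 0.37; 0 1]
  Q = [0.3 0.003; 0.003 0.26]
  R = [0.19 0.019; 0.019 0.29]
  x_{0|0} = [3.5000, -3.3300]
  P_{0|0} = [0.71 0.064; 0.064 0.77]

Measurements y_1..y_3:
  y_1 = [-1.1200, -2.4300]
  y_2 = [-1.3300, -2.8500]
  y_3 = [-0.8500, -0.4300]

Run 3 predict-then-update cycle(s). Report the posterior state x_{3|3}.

x_post = [3.6691, -3.9553]

step 1: x^-=[2.2679, -3.3300]  P^-=[1.1628 0.3519; 0.3519 1.0300]  H_jac=[-0.6420 0.0000; 0.0000 -0.1873]  S=[0.6693 0.0613; 0.0613 0.3261]  K=[-1.1161 0.0077; -0.2883 -0.5373]  nu=[-1.8867, -1.4477]  x^+=[4.3625, -2.0081]  P^+=[0.3301 0.1012; 0.1012 0.8612]
step 2: x^-=[3.6195, -2.0081]  P^-=[0.8229 0.4229; 0.4229 1.1212]  H_jac=[-0.8880 0.0000; 0.0000 0.9059]  S=[0.8388 -0.3212; -0.3212 1.2101]  K=[-0.8347 0.0950; -0.1406 0.8020]  nu=[-0.8701, -2.4265]  x^+=[4.1151, -3.8319]  P^+=[0.1766 0.0129; 0.0129 0.2538]
step 3: x^-=[2.6973, -3.8319]  P^-=[0.5209 0.1098; 0.1098 0.5138]  H_jac=[-0.9029 0.0000; 0.0000 -0.6368]  S=[0.6147 0.0821; 0.0821 0.4984]  K=[-0.7632 -0.0145; -0.0752 -0.6441]  nu=[-1.2798, 0.3410]  x^+=[3.6691, -3.9553]  P^+=[0.1609 0.0294; 0.0294 0.2956]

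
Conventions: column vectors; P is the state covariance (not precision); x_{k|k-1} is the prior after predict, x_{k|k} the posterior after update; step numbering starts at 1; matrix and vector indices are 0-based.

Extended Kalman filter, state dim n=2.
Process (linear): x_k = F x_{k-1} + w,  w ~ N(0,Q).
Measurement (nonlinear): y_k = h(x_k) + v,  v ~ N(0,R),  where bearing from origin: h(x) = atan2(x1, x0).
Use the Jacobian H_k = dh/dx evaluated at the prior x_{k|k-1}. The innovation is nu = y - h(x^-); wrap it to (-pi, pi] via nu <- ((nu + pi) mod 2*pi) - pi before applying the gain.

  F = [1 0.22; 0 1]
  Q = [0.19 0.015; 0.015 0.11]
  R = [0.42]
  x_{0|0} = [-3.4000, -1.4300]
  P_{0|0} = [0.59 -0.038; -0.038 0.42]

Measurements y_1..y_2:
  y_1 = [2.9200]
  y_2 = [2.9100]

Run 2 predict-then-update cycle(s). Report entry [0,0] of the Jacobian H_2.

step 1: x^-=[-3.7146, -1.4300]  P^-=[0.7836 0.0694; 0.0694 0.5300]  H_jac=[0.0903 -0.2345]  S=[0.4526]  K=[0.1203; -0.2607]  nu=[-0.5891]  x^+=[-3.7855, -1.2764]  P^+=[0.7771 0.0836; 0.0836 0.4992]
step 2: x^-=[-4.0663, -1.2764]  P^-=[1.0280 0.2084; 0.2084 0.6092]  H_jac=[0.0703 -0.2239]  S=[0.4491]  K=[0.0570; -0.2711]  nu=[-0.5358]  x^+=[-4.0968, -1.1312]  P^+=[1.0265 0.2154; 0.2154 0.5762]

H_jac[0,0] = 0.0703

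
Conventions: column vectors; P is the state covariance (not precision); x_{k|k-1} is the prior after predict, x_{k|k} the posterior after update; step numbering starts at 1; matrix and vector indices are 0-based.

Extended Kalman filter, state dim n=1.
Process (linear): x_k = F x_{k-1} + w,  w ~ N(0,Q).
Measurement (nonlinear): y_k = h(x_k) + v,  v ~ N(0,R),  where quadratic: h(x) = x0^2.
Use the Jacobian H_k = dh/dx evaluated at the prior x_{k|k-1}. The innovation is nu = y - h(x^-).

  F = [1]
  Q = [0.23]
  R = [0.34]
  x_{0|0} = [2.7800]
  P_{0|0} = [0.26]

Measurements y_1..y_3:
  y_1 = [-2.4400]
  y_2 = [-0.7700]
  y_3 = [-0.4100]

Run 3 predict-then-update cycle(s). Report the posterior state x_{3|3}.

step 1: x^-=[2.7800]  P^-=[0.4900]  H_jac=[5.5600]  S=[15.4877]  K=[0.1759]  nu=[-10.1684]  x^+=[0.9913]  P^+=[0.0108]
step 2: x^-=[0.9913]  P^-=[0.2408]  H_jac=[1.9826]  S=[1.2863]  K=[0.3711]  nu=[-1.7527]  x^+=[0.3409]  P^+=[0.0636]
step 3: x^-=[0.3409]  P^-=[0.2936]  H_jac=[0.6819]  S=[0.4765]  K=[0.4202]  nu=[-0.5262]  x^+=[0.1198]  P^+=[0.2095]

x_post = [0.1198]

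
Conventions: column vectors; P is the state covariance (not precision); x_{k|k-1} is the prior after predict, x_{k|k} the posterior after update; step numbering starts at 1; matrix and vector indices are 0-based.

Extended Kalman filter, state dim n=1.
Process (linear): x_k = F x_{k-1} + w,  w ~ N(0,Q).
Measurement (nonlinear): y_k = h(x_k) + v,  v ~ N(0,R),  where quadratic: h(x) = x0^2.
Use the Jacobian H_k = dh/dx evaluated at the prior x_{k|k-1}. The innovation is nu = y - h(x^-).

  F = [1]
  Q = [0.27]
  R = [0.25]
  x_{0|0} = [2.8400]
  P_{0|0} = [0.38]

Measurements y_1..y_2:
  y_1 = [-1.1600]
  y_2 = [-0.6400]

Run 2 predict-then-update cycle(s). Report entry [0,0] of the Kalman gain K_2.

step 1: x^-=[2.8400]  P^-=[0.6500]  H_jac=[5.6800]  S=[21.2206]  K=[0.1740]  nu=[-9.2256]  x^+=[1.2349]  P^+=[0.0077]
step 2: x^-=[1.2349]  P^-=[0.2777]  H_jac=[2.4698]  S=[1.9437]  K=[0.3528]  nu=[-2.1650]  x^+=[0.4711]  P^+=[0.0357]

K[0,0] = 0.3528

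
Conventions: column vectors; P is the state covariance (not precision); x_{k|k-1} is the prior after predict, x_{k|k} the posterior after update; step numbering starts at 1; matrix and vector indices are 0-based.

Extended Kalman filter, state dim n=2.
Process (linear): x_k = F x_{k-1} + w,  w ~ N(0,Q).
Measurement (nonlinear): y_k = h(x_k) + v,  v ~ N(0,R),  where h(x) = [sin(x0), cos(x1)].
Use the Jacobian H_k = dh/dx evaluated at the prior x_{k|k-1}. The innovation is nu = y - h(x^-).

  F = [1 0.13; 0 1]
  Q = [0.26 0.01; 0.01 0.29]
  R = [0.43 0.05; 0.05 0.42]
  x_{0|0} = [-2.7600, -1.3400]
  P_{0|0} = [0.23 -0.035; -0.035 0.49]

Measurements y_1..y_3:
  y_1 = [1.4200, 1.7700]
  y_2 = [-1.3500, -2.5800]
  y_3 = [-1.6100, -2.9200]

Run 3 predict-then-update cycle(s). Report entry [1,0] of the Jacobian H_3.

step 1: x^-=[-2.9342, -1.3400]  P^-=[0.4892 0.0387; 0.0387 0.7800]  H_jac=[-0.9786 0.0000; 0.0000 0.9735]  S=[0.8984 0.0131; 0.0131 1.1592]  K=[-0.5334 0.0385; -0.0517 0.6556]  nu=[1.6259, 1.5412]  x^+=[-3.7420, -0.4136]  P^+=[0.2324 -0.0108; -0.0108 0.2802]
step 2: x^-=[-3.7958, -0.4136]  P^-=[0.4943 0.0357; 0.0357 0.5702]  H_jac=[-0.7935 0.0000; 0.0000 0.4019]  S=[0.7413 0.0386; 0.0386 0.5121]  K=[-0.5327 0.0682; -0.0617 0.4522]  nu=[-1.9585, -3.4957]  x^+=[-2.9907, -1.8734]  P^+=[0.2844 0.0050; 0.0050 0.4648]
step 3: x^-=[-3.2342, -1.8734]  P^-=[0.5535 0.0754; 0.0754 0.7548]  H_jac=[-0.9957 0.0000; 0.0000 0.9546]  S=[0.9788 -0.0217; -0.0217 1.1078]  K=[-0.5619 0.0540; -0.0623 0.6492]  nu=[-1.7025, -2.6220]  x^+=[-2.4191, -3.4695]  P^+=[0.2399 -0.0057; -0.0057 0.2824]

H_jac[1,0] = 0.0000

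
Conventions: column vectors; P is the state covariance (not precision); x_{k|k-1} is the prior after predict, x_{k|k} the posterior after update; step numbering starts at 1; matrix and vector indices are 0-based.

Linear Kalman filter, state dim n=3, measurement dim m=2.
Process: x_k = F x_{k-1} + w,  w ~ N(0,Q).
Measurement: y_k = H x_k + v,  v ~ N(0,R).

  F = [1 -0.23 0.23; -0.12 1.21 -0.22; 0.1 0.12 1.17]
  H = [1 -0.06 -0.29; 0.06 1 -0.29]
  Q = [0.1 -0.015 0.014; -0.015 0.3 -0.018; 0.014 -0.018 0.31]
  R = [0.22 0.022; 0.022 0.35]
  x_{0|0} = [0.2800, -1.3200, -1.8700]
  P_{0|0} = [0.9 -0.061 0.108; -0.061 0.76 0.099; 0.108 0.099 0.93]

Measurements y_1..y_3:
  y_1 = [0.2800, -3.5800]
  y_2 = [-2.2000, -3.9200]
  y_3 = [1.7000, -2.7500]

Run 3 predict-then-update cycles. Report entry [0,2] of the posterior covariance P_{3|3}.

step 1: x^-=[0.1535, -1.2194, -2.3183]  P^-=[1.1567 -0.4512 0.4323; -0.4512 1.4414 -0.0443; 0.4323 -0.0443 1.6546]  S=[1.3229 -0.4264; -0.4264 1.8912]  K=[0.7695 -0.0947; -0.1656 0.7173; -0.1281 -0.2923]  nu=[-0.6190, -3.0421]  x^+=[-0.0347, -3.2990, -1.3497]  P^+=[0.2942 0.0878 0.4197; 0.0878 0.3308 0.3056; 0.4197 0.3056 1.5032]
step 2: x^-=[0.4137, -3.6907, -1.9785]  P^-=[0.6115 -0.1131 0.8742; -0.1131 0.6952 0.0054; 0.8742 0.0054 2.5616]  S=[0.5562 -0.1505; -0.1505 1.2157]  K=[0.6026 -0.1968; -0.1328 0.5486; 0.0859 -0.5528]  nu=[-3.4089, -0.8279]  x^+=[-1.4777, -3.6923, -1.8137]  P^+=[0.3267 0.1163 0.6604; 0.1163 0.2977 0.3985; 0.6604 0.3985 2.1716]
step 3: x^-=[-1.0456, -3.8913, -2.7129]  P^-=[0.7655 -0.1354 1.3258; -0.1354 0.6345 -0.0788; 1.3258 -0.0788 3.5595]  S=[0.5317 -0.1918; -0.1918 1.2700]  K=[0.6317 -0.2778; -0.1046 0.4954; 0.2833 -0.7695]  nu=[1.7254, 0.4173]  x^+=[-0.0716, -3.8651, -2.5451]  P^+=[0.3880 0.1401 0.8508; 0.1401 0.2971 0.4634; 0.8508 0.4634 2.6813]

P_post[0,2] = 0.8508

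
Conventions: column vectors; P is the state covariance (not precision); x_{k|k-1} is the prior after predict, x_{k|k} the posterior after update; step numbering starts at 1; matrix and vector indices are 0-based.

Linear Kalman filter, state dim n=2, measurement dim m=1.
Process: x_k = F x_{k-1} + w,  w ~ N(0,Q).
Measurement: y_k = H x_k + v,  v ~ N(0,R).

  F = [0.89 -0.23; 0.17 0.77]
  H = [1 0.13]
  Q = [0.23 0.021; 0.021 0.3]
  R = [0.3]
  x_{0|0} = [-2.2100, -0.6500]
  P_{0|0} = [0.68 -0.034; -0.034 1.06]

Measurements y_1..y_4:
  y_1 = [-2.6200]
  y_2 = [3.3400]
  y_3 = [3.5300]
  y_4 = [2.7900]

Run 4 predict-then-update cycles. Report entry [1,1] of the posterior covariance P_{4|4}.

step 1: x^-=[-1.8174, -0.8762]  P^-=[0.8386 -0.0858; -0.0858 0.9392]  S=[1.1322]  K=[0.7309; 0.0320]  nu=[-0.6887]  x^+=[-2.3207, -0.8983]  P^+=[0.2339 -0.1123; -0.1123 0.9381]
step 2: x^-=[-1.8589, -1.0862]  P^-=[0.5109 -0.1823; -0.1823 0.8335]  S=[0.7775]  K=[0.6265; -0.0951]  nu=[5.3401]  x^+=[1.4869, -1.5943]  P^+=[0.2056 -0.1360; -0.1360 0.8265]
step 3: x^-=[1.6900, -0.9748]  P^-=[0.4923 -0.1821; -0.1821 0.7604]  S=[0.7578]  K=[0.6184; -0.1099]  nu=[1.9667]  x^+=[2.9062, -1.1910]  P^+=[0.2025 -0.1306; -0.1306 0.7512]
step 4: x^-=[2.8605, -0.4230]  P^-=[0.4836 -0.1658; -0.1658 0.7170]  S=[0.7526]  K=[0.6139; -0.0965]  nu=[-0.0155]  x^+=[2.8510, -0.4215]  P^+=[0.1999 -0.1212; -0.1212 0.7100]

P_post[1,1] = 0.7100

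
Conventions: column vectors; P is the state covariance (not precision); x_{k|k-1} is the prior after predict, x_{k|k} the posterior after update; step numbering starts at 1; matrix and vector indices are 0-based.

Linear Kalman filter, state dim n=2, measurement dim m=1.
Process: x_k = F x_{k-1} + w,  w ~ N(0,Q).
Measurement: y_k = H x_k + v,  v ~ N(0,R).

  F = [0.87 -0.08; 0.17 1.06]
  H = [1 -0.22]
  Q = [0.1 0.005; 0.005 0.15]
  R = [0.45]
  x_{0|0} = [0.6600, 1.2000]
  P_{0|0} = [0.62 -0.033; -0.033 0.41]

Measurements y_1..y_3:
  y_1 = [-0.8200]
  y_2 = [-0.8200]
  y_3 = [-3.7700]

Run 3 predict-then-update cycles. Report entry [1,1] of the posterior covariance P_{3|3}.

step 1: x^-=[0.4782, 1.3842]  P^-=[0.5765 0.0319; 0.0319 0.6167]  S=[1.0423]  K=[0.5464; -0.0995]  nu=[-0.9937]  x^+=[-0.0647, 1.4831]  P^+=[0.2654 0.0886; 0.0886 0.6064]
step 2: x^-=[-0.1749, 1.5611]  P^-=[0.2924 0.0733; 0.0733 0.8709]  S=[0.7523]  K=[0.3672; -0.1572]  nu=[-0.3016]  x^+=[-0.2857, 1.6085]  P^+=[0.1909 0.1168; 0.1168 0.8523]
step 3: x^-=[-0.3772, 1.6564]  P^-=[0.2337 0.0671; 0.0671 1.1553]  S=[0.7101]  K=[0.3084; -0.2635]  nu=[-3.0283]  x^+=[-1.3110, 2.4543]  P^+=[0.1662 0.1248; 0.1248 1.1060]

P_post[1,1] = 1.1060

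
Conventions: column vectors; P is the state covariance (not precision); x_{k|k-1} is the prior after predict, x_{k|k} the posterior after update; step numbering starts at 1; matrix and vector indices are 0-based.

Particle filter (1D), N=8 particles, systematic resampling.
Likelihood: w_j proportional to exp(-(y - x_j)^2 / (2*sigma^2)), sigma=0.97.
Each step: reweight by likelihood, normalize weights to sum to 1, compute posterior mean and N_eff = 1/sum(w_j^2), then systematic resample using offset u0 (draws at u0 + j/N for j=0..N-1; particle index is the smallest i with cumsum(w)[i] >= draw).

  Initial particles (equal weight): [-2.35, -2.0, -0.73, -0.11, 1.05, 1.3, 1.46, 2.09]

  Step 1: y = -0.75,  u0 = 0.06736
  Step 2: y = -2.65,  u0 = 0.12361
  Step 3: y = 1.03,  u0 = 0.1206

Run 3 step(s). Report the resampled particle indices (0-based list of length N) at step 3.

resampled_idx = [6, 6, 7, 7, 7, 7, 7, 7]

step 1: w=[0.0894, 0.1518, 0.3482, 0.2802, 0.0623, 0.0373, 0.0260, 0.0048]  mean=-0.6368  Neff=4.2233  idx=[0, 1, 2, 2, 2, 3, 3, 5]
step 2: w=[0.4255, 0.3566, 0.0629, 0.0629, 0.0629, 0.0145, 0.0145, 0.0001]  mean=-1.8540  Neff=3.1198  idx=[0, 0, 0, 1, 1, 1, 3, 6]
step 3: w=[0.0032, 0.0032, 0.0032, 0.0105, 0.0105, 0.0105, 0.2664, 0.6925]  mean=-0.3562  Neff=1.8152  idx=[6, 6, 7, 7, 7, 7, 7, 7]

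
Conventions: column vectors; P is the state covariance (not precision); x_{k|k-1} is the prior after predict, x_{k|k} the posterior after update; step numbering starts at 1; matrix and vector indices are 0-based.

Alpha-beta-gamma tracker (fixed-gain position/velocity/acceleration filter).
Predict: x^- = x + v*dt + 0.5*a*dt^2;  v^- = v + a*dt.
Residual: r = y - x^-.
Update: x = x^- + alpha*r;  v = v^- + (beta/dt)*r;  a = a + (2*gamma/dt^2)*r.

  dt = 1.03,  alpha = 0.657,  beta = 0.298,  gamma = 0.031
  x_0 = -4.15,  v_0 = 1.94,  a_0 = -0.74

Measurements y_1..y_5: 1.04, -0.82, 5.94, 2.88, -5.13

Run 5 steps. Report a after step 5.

a_post = -1.0806

step 1: x_pred=-2.5443  r=3.5843  x^+=-0.1894  v^+=2.2148  a^+=-0.5305
step 2: x_pred=1.8104  r=-2.6304  x^+=0.0822  v^+=0.9073  a^+=-0.6843
step 3: x_pred=0.6538  r=5.2862  x^+=4.1268  v^+=1.7320  a^+=-0.3753
step 4: x_pred=5.7117  r=-2.8317  x^+=3.8513  v^+=0.5261  a^+=-0.5408
step 5: x_pred=4.1063  r=-9.2363  x^+=-1.9620  v^+=-2.7032  a^+=-1.0806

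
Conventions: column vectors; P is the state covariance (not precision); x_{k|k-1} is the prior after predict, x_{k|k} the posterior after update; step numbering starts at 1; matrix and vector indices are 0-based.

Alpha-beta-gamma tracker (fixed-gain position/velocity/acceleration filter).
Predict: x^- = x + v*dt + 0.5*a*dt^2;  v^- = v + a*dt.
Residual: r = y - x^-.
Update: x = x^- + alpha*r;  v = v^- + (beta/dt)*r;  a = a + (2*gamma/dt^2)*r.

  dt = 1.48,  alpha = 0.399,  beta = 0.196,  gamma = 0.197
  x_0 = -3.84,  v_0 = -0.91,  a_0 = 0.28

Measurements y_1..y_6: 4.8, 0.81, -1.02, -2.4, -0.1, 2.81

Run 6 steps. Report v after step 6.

step 1: x_pred=-4.8801  r=9.6801  x^+=-1.0178  v^+=0.7864  a^+=2.0212
step 2: x_pred=2.3597  r=-1.5497  x^+=1.7414  v^+=3.5725  a^+=1.7425
step 3: x_pred=8.9371  r=-9.9571  x^+=4.9642  v^+=4.8328  a^+=-0.0486
step 4: x_pred=12.0635  r=-14.4635  x^+=6.2926  v^+=2.8454  a^+=-2.6502
step 5: x_pred=7.6013  r=-7.7013  x^+=4.5285  v^+=-2.0968  a^+=-4.0355
step 6: x_pred=-2.9944  r=5.8044  x^+=-0.6784  v^+=-7.3006  a^+=-2.9914

v_post = -7.3006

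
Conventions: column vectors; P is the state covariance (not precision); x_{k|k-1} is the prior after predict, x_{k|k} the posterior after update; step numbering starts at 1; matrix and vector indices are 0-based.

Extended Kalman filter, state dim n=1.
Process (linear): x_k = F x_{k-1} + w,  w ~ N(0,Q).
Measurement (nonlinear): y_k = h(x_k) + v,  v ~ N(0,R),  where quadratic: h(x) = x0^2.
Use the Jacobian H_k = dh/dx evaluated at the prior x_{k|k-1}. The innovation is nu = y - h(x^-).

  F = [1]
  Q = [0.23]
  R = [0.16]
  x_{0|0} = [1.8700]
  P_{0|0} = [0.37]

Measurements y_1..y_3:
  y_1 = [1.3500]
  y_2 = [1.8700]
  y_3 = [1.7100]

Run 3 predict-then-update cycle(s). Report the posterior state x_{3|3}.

step 1: x^-=[1.8700]  P^-=[0.6000]  H_jac=[3.7400]  S=[8.5526]  K=[0.2624]  nu=[-2.1469]  x^+=[1.3067]  P^+=[0.0112]
step 2: x^-=[1.3067]  P^-=[0.2412]  H_jac=[2.6134]  S=[1.8075]  K=[0.3488]  nu=[0.1625]  x^+=[1.3634]  P^+=[0.0214]
step 3: x^-=[1.3634]  P^-=[0.2514]  H_jac=[2.7268]  S=[2.0289]  K=[0.3378]  nu=[-0.1488]  x^+=[1.3131]  P^+=[0.0198]

x_post = [1.3131]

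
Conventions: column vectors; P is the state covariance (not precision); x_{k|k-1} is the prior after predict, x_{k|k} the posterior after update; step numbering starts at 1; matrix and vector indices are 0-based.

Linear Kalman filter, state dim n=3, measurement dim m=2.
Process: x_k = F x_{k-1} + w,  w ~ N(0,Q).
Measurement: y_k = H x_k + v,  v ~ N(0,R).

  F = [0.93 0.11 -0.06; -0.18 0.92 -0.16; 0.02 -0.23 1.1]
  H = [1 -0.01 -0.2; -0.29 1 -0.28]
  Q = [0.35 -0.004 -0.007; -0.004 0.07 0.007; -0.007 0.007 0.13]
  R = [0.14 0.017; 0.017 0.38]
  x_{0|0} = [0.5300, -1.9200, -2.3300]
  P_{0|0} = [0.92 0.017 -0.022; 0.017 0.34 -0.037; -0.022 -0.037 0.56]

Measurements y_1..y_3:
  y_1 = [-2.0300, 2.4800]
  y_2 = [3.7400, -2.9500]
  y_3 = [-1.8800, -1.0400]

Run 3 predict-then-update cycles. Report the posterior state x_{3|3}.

step 1: x^-=[0.4215, -1.4890, -2.1108]  P^-=[1.1583 -0.0983 -0.0665; -0.0983 0.4059 -0.2002; -0.0665 -0.2002 0.8436]  S=[1.3598 -0.3200; -0.3200 1.1078]  K=[0.8305 -0.1352; 0.0626 0.4609; -0.2791 -0.4571]  nu=[-2.8885, 3.5002]  x^+=[-2.4506, -0.0569, -2.9047]  P^+=[0.1283 0.0198 0.0708; 0.0198 0.1838 0.0066; 0.0708 0.0066 0.5878]
step 2: x^-=[-2.1110, 0.8535, -3.2311]  P^-=[0.4614 0.0050 0.0210; 0.0050 0.2403 -0.1419; 0.0210 -0.1419 0.8506]  S=[0.6264 -0.0432; -0.0432 0.8058]  K=[0.7210 -0.1284; 0.0736 0.3497; -0.2699 -0.4937]  nu=[5.2133, -5.3204]  x^+=[2.3310, -0.6232, -2.0115]  P^+=[0.1145 0.0185 0.0779; 0.0185 0.1406 0.0040; 0.0779 0.0040 0.6201]
step 3: x^-=[2.2199, -0.6711, -2.0227]  P^-=[0.4480 0.0014 0.0269; 0.0014 0.2058 -0.1427; 0.0269 -0.1427 0.8890]  S=[0.6122 -0.0416; -0.0416 0.7766]  K=[0.7136 -0.1369; 0.0673 0.3195; -0.2802 -0.5293]  nu=[-4.5112, -0.2915]  x^+=[-0.9595, -1.0676, -0.6044]  P^+=[0.1135 0.0151 0.0789; 0.0151 0.1255 -0.0050; 0.0789 -0.0050 0.6357]

x_post = [-0.9595, -1.0676, -0.6044]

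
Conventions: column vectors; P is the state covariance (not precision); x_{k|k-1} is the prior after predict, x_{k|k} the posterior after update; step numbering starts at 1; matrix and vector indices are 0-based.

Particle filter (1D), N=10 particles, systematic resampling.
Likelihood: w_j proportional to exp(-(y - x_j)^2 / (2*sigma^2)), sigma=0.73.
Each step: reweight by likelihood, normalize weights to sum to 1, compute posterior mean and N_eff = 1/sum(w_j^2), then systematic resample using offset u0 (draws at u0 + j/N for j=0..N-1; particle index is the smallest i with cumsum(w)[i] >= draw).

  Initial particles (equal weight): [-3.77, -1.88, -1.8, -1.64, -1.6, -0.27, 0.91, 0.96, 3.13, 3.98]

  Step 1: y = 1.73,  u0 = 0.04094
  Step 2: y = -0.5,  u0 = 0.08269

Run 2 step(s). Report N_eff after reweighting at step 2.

N_eff = 8.9595

step 1: w=[0.0000, 0.0000, 0.0000, 0.0000, 0.0000, 0.0181, 0.4104, 0.4422, 0.1226, 0.0067]  mean=1.2033  Neff=2.6360  idx=[6, 6, 6, 6, 7, 7, 7, 7, 7, 8]
step 2: w=[0.1195, 0.1195, 0.1195, 0.1195, 0.1044, 0.1044, 0.1044, 0.1044, 0.1044, 0.0000]  mean=0.9361  Neff=8.9595  idx=[0, 1, 2, 3, 4, 5, 5, 6, 7, 8]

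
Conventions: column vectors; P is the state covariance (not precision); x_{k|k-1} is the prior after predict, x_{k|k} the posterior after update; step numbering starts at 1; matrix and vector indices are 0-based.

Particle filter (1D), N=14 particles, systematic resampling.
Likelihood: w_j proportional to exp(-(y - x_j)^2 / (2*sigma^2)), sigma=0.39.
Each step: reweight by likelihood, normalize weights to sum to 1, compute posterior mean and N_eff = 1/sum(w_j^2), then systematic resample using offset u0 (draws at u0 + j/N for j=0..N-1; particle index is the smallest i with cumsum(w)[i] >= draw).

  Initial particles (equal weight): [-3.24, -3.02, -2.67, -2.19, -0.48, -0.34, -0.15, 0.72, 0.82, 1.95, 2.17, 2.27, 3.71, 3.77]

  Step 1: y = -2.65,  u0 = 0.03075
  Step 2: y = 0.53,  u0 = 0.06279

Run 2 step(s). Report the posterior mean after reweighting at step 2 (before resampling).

step 1: w=[0.1298, 0.2599, 0.4070, 0.2033, 0.0000, 0.0000, 0.0000, 0.0000, 0.0000, 0.0000, 0.0000, 0.0000, 0.0000, 0.0000]  mean=-2.7374  Neff=3.4318  idx=[0, 0, 1, 1, 1, 1, 2, 2, 2, 2, 2, 3, 3, 3]
step 2: w=[0.0000, 0.0000, 0.0000, 0.0000, 0.0000, 0.0000, 0.0000, 0.0000, 0.0000, 0.0000, 0.0000, 0.3333, 0.3333, 0.3333]  mean=-2.1901  Neff=3.0009  idx=[11, 11, 11, 11, 12, 12, 12, 12, 12, 13, 13, 13, 13, 13]

post_mean = -2.1901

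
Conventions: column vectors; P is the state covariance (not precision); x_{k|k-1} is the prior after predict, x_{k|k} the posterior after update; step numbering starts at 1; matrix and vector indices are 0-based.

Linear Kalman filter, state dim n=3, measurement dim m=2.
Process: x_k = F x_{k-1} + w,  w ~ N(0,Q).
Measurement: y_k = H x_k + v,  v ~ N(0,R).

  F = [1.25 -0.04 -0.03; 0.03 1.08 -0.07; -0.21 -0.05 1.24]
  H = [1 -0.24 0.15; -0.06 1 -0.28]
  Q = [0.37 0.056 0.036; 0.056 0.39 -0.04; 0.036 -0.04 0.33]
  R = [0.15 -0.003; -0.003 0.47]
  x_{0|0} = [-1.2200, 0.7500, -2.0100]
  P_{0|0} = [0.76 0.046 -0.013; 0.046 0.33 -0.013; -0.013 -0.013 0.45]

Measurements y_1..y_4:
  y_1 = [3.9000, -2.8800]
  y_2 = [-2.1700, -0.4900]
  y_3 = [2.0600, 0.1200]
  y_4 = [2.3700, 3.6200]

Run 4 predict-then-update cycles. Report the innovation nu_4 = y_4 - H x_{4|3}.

step 1: x^-=[-1.4947, 0.9141, -2.2737]  P^-=[1.5548 0.1348 -0.2017; 0.1348 0.7828 -0.1303; -0.2017 -0.1303 1.0656]  S=[1.6580 -0.1622; -0.1622 1.3920]  K=[0.9173 0.1773; 0.0134 0.5843; -0.0361 -0.3035]  nu=[5.9551, -4.5204]  x^+=[3.1667, -1.6478, -1.1166]  P^+=[0.1686 0.0576 -0.1181; 0.0576 0.3098 0.1133; -0.1181 0.1133 0.9388]
step 2: x^-=[4.0578, -1.6064, -1.9672]  P^-=[0.6382 0.1357 -0.2350; 0.1357 0.7432 -0.0065; -0.2350 -0.0065 1.8304]  S=[0.7370 -0.0924; -0.0924 1.3384]  K=[0.7961 0.1769; 0.0099 0.5512; 0.0086 -0.3766]  nu=[-6.3182, 0.8091]  x^+=[-0.8288, -1.2229, -2.3264]  P^+=[0.1553 0.0401 -0.1784; 0.0401 0.3374 0.2714; -0.1784 0.2714 1.6399]
step 3: x^-=[-0.9173, -1.1828, -2.6495]  P^-=[0.6246 0.1125 -0.3580; 0.1125 0.7541 0.1445; -0.3580 0.1445 2.9193]  S=[0.7120 -0.0951; -0.0951 1.3488]  K=[0.7888 0.1856; 0.0043 0.5244; -0.0010 -0.4831]  nu=[3.0909, 0.5059]  x^+=[1.6146, -0.9041, -2.8969]  P^+=[0.1631 0.0183 -0.2728; 0.0183 0.3836 0.4859; -0.2728 0.4859 2.6046]
step 4: x^-=[2.1414, -0.7252, -3.8860]  P^-=[0.6475 0.0854 -0.5518; 0.0854 0.7792 0.3463; -0.5518 0.3463 4.4252]  S=[0.7105 -0.0934; -0.0934 1.3758]  K=[0.7923 0.1999; -0.0053 0.4918; -0.0419 -0.6277]  nu=[0.6375, 3.3856]  x^+=[3.3233, 0.9365, -6.0380]  P^+=[0.1761 -0.0106 -0.4028; -0.0106 0.4459 0.7692; -0.4028 0.7692 3.8868]

innov = [0.6375, 3.3856]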